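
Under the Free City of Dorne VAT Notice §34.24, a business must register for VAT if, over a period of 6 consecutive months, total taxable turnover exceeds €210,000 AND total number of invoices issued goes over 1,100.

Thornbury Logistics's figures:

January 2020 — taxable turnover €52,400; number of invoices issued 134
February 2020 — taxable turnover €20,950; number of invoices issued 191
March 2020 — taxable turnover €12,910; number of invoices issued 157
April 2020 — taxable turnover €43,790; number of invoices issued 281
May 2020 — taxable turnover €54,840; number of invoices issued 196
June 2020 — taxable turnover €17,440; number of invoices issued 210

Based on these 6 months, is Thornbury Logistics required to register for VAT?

Total taxable turnover: €52,400 + €20,950 + €12,910 + €43,790 + €54,840 + €17,440 = €202,330 (≤ €210,000).
Total number of invoices issued: 134 + 191 + 157 + 281 + 196 + 210 = 1,169 (> 1,100).
The test is 'and': the rule requires both, and at least one is not exceeded.

No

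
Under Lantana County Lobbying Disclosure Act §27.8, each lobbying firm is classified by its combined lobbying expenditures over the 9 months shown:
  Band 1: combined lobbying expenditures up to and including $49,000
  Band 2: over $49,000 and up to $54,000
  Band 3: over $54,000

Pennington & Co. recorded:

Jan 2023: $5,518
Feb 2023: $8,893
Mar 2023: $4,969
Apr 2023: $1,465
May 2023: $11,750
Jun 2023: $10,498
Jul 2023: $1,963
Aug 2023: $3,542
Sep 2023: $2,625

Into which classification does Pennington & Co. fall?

Band 2

Combined lobbying expenditures: $5,518 + $8,893 + $4,969 + $1,465 + $11,750 + $10,498 + $1,963 + $3,542 + $2,625 = $51,223.
$49,000 < $51,223 ≤ $54,000, so Band 2 applies.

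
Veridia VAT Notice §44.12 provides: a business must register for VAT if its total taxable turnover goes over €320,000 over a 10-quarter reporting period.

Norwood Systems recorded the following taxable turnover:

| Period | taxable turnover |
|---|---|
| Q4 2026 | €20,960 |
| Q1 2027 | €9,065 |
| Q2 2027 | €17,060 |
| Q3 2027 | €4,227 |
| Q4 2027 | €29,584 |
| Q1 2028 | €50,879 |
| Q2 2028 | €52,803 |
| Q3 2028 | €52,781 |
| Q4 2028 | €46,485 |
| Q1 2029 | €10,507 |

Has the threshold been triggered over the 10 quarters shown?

No

Total taxable turnover: €20,960 + €9,065 + €17,060 + €4,227 + €29,584 + €50,879 + €52,803 + €52,781 + €46,485 + €10,507 = €294,351.
€294,351 ≤ €320,000, so the threshold is not exceeded.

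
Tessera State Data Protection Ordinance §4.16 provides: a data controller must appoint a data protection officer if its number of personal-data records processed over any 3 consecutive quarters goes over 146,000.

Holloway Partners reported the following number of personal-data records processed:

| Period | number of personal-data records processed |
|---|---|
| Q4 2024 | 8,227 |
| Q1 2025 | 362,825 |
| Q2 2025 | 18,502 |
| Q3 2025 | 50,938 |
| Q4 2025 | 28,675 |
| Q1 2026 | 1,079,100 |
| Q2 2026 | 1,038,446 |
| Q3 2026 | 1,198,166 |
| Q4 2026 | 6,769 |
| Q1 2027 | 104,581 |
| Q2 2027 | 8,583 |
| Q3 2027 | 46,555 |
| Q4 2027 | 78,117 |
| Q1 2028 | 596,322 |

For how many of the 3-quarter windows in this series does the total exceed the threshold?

Q4 2024–Q2 2025: 8,227 + 362,825 + 18,502 = 389,554 (over)
Q1 2025–Q3 2025: 362,825 + 18,502 + 50,938 = 432,265 (over)
Q2 2025–Q4 2025: 18,502 + 50,938 + 28,675 = 98,115 (under)
Q3 2025–Q1 2026: 50,938 + 28,675 + 1,079,100 = 1,158,713 (over)
Q4 2025–Q2 2026: 28,675 + 1,079,100 + 1,038,446 = 2,146,221 (over)
Q1 2026–Q3 2026: 1,079,100 + 1,038,446 + 1,198,166 = 3,315,712 (over)
Q2 2026–Q4 2026: 1,038,446 + 1,198,166 + 6,769 = 2,243,381 (over)
Q3 2026–Q1 2027: 1,198,166 + 6,769 + 104,581 = 1,309,516 (over)
Q4 2026–Q2 2027: 6,769 + 104,581 + 8,583 = 119,933 (under)
Q1 2027–Q3 2027: 104,581 + 8,583 + 46,555 = 159,719 (over)
Q2 2027–Q4 2027: 8,583 + 46,555 + 78,117 = 133,255 (under)
Q3 2027–Q1 2028: 46,555 + 78,117 + 596,322 = 720,994 (over)
9 windows exceed the threshold.

9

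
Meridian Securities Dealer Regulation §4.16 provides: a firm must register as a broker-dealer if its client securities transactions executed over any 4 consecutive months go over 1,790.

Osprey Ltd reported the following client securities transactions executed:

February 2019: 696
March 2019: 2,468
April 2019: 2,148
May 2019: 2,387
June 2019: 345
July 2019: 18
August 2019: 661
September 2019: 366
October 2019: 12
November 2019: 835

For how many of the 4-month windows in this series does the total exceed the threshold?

5

February 2019–May 2019: 696 + 2,468 + 2,148 + 2,387 = 7,699 (over)
March 2019–June 2019: 2,468 + 2,148 + 2,387 + 345 = 7,348 (over)
April 2019–July 2019: 2,148 + 2,387 + 345 + 18 = 4,898 (over)
May 2019–August 2019: 2,387 + 345 + 18 + 661 = 3,411 (over)
June 2019–September 2019: 345 + 18 + 661 + 366 = 1,390 (under)
July 2019–October 2019: 18 + 661 + 366 + 12 = 1,057 (under)
August 2019–November 2019: 661 + 366 + 12 + 835 = 1,874 (over)
5 windows exceed the threshold.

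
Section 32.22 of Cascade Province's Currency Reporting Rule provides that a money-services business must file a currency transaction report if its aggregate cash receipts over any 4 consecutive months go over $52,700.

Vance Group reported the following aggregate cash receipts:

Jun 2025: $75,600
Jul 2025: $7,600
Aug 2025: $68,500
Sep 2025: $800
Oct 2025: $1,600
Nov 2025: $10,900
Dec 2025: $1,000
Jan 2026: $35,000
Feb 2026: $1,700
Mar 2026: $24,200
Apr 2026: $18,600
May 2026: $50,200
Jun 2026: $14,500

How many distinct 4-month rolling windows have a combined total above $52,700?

Jun 2025–Sep 2025: $75,600 + $7,600 + $68,500 + $800 = $152,500 (over)
Jul 2025–Oct 2025: $7,600 + $68,500 + $800 + $1,600 = $78,500 (over)
Aug 2025–Nov 2025: $68,500 + $800 + $1,600 + $10,900 = $81,800 (over)
Sep 2025–Dec 2025: $800 + $1,600 + $10,900 + $1,000 = $14,300 (under)
Oct 2025–Jan 2026: $1,600 + $10,900 + $1,000 + $35,000 = $48,500 (under)
Nov 2025–Feb 2026: $10,900 + $1,000 + $35,000 + $1,700 = $48,600 (under)
Dec 2025–Mar 2026: $1,000 + $35,000 + $1,700 + $24,200 = $61,900 (over)
Jan 2026–Apr 2026: $35,000 + $1,700 + $24,200 + $18,600 = $79,500 (over)
Feb 2026–May 2026: $1,700 + $24,200 + $18,600 + $50,200 = $94,700 (over)
Mar 2026–Jun 2026: $24,200 + $18,600 + $50,200 + $14,500 = $107,500 (over)
7 windows exceed the threshold.

7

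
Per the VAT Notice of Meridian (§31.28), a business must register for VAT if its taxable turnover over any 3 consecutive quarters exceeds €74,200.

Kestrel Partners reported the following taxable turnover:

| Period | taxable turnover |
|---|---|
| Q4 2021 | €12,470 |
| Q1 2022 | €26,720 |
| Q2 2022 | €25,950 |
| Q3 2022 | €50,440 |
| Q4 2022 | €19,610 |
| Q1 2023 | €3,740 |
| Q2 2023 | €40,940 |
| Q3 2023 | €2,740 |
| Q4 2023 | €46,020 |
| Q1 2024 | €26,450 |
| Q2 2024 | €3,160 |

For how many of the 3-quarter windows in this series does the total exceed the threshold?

5

Q4 2021–Q2 2022: €12,470 + €26,720 + €25,950 = €65,140 (under)
Q1 2022–Q3 2022: €26,720 + €25,950 + €50,440 = €103,110 (over)
Q2 2022–Q4 2022: €25,950 + €50,440 + €19,610 = €96,000 (over)
Q3 2022–Q1 2023: €50,440 + €19,610 + €3,740 = €73,790 (under)
Q4 2022–Q2 2023: €19,610 + €3,740 + €40,940 = €64,290 (under)
Q1 2023–Q3 2023: €3,740 + €40,940 + €2,740 = €47,420 (under)
Q2 2023–Q4 2023: €40,940 + €2,740 + €46,020 = €89,700 (over)
Q3 2023–Q1 2024: €2,740 + €46,020 + €26,450 = €75,210 (over)
Q4 2023–Q2 2024: €46,020 + €26,450 + €3,160 = €75,630 (over)
5 windows exceed the threshold.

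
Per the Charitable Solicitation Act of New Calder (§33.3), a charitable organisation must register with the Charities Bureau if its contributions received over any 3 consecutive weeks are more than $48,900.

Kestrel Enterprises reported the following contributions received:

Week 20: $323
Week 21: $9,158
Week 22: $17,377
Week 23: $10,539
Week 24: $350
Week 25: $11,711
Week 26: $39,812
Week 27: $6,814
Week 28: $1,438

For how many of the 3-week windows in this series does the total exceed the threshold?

Week 20–Week 22: $323 + $9,158 + $17,377 = $26,858 (under)
Week 21–Week 23: $9,158 + $17,377 + $10,539 = $37,074 (under)
Week 22–Week 24: $17,377 + $10,539 + $350 = $28,266 (under)
Week 23–Week 25: $10,539 + $350 + $11,711 = $22,600 (under)
Week 24–Week 26: $350 + $11,711 + $39,812 = $51,873 (over)
Week 25–Week 27: $11,711 + $39,812 + $6,814 = $58,337 (over)
Week 26–Week 28: $39,812 + $6,814 + $1,438 = $48,064 (under)
2 windows exceed the threshold.

2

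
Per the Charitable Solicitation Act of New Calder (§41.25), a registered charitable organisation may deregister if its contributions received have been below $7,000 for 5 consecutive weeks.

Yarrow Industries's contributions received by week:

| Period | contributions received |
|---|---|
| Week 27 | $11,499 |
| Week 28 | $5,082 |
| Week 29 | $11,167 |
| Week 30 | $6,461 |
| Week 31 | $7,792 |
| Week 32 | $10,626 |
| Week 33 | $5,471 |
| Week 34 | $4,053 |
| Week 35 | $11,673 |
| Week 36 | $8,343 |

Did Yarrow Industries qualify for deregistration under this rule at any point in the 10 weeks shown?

No

Weeks below $7,000: Week 28, Week 30, Week 33, Week 34.
Longest run of consecutive weeks below the threshold: 2.
2 < 5, so Yarrow Industries never became eligible.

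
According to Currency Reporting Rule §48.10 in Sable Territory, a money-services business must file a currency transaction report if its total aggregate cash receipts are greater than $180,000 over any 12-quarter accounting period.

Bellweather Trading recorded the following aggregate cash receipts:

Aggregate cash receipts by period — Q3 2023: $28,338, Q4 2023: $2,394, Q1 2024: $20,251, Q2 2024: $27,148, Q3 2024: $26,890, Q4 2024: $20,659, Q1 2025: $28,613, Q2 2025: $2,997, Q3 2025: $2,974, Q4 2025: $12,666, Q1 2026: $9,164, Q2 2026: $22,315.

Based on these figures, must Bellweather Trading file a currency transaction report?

Total aggregate cash receipts: $28,338 + $2,394 + $20,251 + $27,148 + $26,890 + $20,659 + $28,613 + $2,997 + $2,974 + $12,666 + $9,164 + $22,315 = $204,409.
$204,409 > $180,000, so the threshold is exceeded.

Yes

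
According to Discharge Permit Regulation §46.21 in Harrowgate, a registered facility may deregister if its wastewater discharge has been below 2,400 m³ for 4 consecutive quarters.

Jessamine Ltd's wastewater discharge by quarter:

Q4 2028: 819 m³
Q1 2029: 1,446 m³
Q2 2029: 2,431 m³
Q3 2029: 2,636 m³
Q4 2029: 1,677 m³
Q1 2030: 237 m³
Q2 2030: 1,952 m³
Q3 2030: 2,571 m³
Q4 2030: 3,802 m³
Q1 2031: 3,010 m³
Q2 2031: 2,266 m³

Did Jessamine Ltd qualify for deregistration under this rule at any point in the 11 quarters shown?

Quarters below 2,400 m³: Q4 2028, Q1 2029, Q4 2029, Q1 2030, Q2 2030, Q2 2031.
Longest run of consecutive quarters below the threshold: 3.
3 < 4, so Jessamine Ltd never became eligible.

No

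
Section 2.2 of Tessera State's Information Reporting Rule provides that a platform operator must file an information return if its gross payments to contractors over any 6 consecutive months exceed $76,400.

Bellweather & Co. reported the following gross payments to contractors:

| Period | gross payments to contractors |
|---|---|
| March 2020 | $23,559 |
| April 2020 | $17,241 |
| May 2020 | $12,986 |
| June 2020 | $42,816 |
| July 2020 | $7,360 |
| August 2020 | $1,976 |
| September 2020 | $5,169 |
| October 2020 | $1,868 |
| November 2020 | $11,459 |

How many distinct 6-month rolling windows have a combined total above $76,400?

2

March 2020–August 2020: $23,559 + $17,241 + $12,986 + $42,816 + $7,360 + $1,976 = $105,938 (over)
April 2020–September 2020: $17,241 + $12,986 + $42,816 + $7,360 + $1,976 + $5,169 = $87,548 (over)
May 2020–October 2020: $12,986 + $42,816 + $7,360 + $1,976 + $5,169 + $1,868 = $72,175 (under)
June 2020–November 2020: $42,816 + $7,360 + $1,976 + $5,169 + $1,868 + $11,459 = $70,648 (under)
2 windows exceed the threshold.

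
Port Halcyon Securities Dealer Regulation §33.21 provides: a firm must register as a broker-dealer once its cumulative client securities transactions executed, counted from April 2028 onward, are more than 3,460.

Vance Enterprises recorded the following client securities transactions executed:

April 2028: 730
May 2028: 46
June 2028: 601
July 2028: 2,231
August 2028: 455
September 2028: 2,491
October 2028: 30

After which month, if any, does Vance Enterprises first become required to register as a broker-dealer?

July 2028

Through April 2028: 730
Through May 2028: 776
Through June 2028: 1,377
Through July 2028: 3,608 ← exceeds threshold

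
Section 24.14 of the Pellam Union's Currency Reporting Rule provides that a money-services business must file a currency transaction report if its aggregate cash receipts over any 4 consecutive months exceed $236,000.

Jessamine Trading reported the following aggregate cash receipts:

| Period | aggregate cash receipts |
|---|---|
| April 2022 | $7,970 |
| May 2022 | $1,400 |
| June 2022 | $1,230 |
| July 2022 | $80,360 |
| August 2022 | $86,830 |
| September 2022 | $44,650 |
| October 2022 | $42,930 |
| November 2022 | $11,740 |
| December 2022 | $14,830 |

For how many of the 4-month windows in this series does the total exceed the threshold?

1

April 2022–July 2022: $7,970 + $1,400 + $1,230 + $80,360 = $90,960 (under)
May 2022–August 2022: $1,400 + $1,230 + $80,360 + $86,830 = $169,820 (under)
June 2022–September 2022: $1,230 + $80,360 + $86,830 + $44,650 = $213,070 (under)
July 2022–October 2022: $80,360 + $86,830 + $44,650 + $42,930 = $254,770 (over)
August 2022–November 2022: $86,830 + $44,650 + $42,930 + $11,740 = $186,150 (under)
September 2022–December 2022: $44,650 + $42,930 + $11,740 + $14,830 = $114,150 (under)
1 window exceeds the threshold.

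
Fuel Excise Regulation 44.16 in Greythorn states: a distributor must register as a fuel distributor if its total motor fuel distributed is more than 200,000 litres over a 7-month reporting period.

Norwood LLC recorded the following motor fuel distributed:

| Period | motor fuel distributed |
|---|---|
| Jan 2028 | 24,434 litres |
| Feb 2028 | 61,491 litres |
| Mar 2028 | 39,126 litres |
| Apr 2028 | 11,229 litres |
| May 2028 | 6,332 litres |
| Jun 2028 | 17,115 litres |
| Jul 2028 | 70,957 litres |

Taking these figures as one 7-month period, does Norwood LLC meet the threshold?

Total motor fuel distributed: 24,434 litres + 61,491 litres + 39,126 litres + 11,229 litres + 6,332 litres + 17,115 litres + 70,957 litres = 230,684 litres.
230,684 litres > 200,000 litres, so the threshold is exceeded.

Yes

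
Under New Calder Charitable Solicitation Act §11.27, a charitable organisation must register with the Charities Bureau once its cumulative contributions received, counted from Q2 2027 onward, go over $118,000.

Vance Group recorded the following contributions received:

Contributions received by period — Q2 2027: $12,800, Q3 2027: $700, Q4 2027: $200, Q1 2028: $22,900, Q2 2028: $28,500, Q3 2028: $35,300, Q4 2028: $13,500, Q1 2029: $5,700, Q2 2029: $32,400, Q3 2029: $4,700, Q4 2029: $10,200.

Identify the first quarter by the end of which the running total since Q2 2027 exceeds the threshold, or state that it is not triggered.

Q1 2029

Through Q2 2027: $12,800
Through Q3 2027: $13,500
Through Q4 2027: $13,700
Through Q1 2028: $36,600
Through Q2 2028: $65,100
Through Q3 2028: $100,400
Through Q4 2028: $113,900
Through Q1 2029: $119,600 ← exceeds threshold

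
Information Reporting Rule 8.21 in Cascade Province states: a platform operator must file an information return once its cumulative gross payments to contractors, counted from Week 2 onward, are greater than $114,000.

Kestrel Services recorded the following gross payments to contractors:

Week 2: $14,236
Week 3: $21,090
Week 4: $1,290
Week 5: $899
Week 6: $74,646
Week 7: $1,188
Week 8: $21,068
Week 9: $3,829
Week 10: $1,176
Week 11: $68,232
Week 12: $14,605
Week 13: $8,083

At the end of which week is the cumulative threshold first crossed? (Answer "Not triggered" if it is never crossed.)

Week 8

Through Week 2: $14,236
Through Week 3: $35,326
Through Week 4: $36,616
Through Week 5: $37,515
Through Week 6: $112,161
Through Week 7: $113,349
Through Week 8: $134,417 ← exceeds threshold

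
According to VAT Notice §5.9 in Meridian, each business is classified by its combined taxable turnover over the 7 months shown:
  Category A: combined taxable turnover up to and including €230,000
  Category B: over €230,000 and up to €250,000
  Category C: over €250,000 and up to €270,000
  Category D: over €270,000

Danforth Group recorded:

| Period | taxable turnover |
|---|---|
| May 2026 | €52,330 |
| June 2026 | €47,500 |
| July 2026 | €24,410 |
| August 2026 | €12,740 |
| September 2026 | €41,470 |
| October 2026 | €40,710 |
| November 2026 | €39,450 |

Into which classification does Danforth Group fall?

Combined taxable turnover: €52,330 + €47,500 + €24,410 + €12,740 + €41,470 + €40,710 + €39,450 = €258,610.
€250,000 < €258,610 ≤ €270,000, so Category C applies.

Category C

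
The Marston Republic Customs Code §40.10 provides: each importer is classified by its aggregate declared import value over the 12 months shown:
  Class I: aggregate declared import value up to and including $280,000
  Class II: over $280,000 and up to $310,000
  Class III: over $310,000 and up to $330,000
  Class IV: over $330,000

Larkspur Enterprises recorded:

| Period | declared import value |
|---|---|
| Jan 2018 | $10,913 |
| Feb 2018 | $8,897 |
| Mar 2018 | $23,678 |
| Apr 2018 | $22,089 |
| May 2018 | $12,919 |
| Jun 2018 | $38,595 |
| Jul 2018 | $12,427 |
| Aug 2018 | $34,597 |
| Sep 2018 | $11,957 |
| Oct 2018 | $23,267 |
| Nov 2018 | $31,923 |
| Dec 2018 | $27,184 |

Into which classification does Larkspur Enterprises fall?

Class I

Aggregate declared import value: $10,913 + $8,897 + $23,678 + $22,089 + $12,919 + $38,595 + $12,427 + $34,597 + $11,957 + $23,267 + $31,923 + $27,184 = $258,446.
$258,446 ≤ $280,000, so Class I applies.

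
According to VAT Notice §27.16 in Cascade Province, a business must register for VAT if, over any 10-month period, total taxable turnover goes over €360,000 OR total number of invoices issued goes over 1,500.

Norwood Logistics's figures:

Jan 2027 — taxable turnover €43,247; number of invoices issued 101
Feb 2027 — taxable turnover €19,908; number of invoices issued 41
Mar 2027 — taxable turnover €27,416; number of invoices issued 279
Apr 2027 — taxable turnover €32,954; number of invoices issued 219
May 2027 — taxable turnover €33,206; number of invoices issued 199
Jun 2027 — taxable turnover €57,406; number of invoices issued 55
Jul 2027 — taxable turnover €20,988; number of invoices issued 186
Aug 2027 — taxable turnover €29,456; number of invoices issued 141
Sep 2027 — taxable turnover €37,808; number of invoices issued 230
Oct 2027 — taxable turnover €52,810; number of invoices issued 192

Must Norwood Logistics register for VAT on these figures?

Yes

Total taxable turnover: €43,247 + €19,908 + €27,416 + €32,954 + €33,206 + €57,406 + €20,988 + €29,456 + €37,808 + €52,810 = €355,199 (≤ €360,000).
Total number of invoices issued: 101 + 41 + 279 + 219 + 199 + 55 + 186 + 141 + 230 + 192 = 1,643 (> 1,500).
The test is 'or': at least one threshold is exceeded.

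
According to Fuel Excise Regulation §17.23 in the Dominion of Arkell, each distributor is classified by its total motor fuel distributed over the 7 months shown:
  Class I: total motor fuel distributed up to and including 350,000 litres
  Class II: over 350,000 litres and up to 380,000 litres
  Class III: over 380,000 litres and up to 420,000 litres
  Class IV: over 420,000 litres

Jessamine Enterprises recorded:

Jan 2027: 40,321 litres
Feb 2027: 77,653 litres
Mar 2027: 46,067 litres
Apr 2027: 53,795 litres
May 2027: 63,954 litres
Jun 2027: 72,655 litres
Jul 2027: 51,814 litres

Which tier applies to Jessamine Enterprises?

Class III

Total motor fuel distributed: 40,321 litres + 77,653 litres + 46,067 litres + 53,795 litres + 63,954 litres + 72,655 litres + 51,814 litres = 406,259 litres.
380,000 litres < 406,259 litres ≤ 420,000 litres, so Class III applies.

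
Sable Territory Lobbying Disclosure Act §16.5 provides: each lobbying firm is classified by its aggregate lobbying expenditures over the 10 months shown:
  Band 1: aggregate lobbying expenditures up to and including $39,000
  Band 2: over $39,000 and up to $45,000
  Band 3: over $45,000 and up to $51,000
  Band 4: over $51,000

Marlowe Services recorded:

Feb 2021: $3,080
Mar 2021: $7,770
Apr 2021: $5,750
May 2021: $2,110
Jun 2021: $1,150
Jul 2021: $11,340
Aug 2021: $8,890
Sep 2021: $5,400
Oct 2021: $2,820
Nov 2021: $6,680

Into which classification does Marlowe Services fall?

Band 4

Aggregate lobbying expenditures: $3,080 + $7,770 + $5,750 + $2,110 + $1,150 + $11,340 + $8,890 + $5,400 + $2,820 + $6,680 = $54,990.
$54,990 > $51,000, so Band 4 applies.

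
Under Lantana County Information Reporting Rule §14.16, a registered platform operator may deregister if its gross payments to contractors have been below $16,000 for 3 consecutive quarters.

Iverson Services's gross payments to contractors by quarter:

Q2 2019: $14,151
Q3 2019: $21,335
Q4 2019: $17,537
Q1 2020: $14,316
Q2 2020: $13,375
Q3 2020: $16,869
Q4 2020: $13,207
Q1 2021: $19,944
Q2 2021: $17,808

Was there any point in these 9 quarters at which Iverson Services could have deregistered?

Quarters below $16,000: Q2 2019, Q1 2020, Q2 2020, Q4 2020.
Longest run of consecutive quarters below the threshold: 2.
2 < 3, so Iverson Services never became eligible.

No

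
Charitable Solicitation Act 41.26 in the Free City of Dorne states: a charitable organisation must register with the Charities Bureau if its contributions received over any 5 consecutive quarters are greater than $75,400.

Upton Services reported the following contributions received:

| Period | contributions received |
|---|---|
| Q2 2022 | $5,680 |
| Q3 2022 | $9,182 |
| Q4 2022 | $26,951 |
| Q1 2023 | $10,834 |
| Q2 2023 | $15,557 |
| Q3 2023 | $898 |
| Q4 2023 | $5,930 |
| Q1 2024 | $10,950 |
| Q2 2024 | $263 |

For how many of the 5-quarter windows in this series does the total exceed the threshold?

Q2 2022–Q2 2023: $5,680 + $9,182 + $26,951 + $10,834 + $15,557 = $68,204 (under)
Q3 2022–Q3 2023: $9,182 + $26,951 + $10,834 + $15,557 + $898 = $63,422 (under)
Q4 2022–Q4 2023: $26,951 + $10,834 + $15,557 + $898 + $5,930 = $60,170 (under)
Q1 2023–Q1 2024: $10,834 + $15,557 + $898 + $5,930 + $10,950 = $44,169 (under)
Q2 2023–Q2 2024: $15,557 + $898 + $5,930 + $10,950 + $263 = $33,598 (under)
0 windows exceed the threshold.

0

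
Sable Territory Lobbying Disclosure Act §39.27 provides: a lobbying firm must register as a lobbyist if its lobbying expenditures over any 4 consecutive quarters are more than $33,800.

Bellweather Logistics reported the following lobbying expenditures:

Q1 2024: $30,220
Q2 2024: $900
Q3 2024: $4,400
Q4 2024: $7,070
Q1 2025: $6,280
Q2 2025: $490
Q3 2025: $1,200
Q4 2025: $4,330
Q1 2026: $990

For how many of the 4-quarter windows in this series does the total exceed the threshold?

1

Q1 2024–Q4 2024: $30,220 + $900 + $4,400 + $7,070 = $42,590 (over)
Q2 2024–Q1 2025: $900 + $4,400 + $7,070 + $6,280 = $18,650 (under)
Q3 2024–Q2 2025: $4,400 + $7,070 + $6,280 + $490 = $18,240 (under)
Q4 2024–Q3 2025: $7,070 + $6,280 + $490 + $1,200 = $15,040 (under)
Q1 2025–Q4 2025: $6,280 + $490 + $1,200 + $4,330 = $12,300 (under)
Q2 2025–Q1 2026: $490 + $1,200 + $4,330 + $990 = $7,010 (under)
1 window exceeds the threshold.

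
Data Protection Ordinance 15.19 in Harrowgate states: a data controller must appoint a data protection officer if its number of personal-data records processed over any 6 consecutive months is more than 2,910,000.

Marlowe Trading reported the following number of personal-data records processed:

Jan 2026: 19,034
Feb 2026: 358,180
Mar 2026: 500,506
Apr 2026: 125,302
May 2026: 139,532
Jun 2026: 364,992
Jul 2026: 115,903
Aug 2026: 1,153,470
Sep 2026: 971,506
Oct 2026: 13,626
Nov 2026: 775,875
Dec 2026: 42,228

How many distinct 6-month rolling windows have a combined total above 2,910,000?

2

Jan 2026–Jun 2026: 19,034 + 358,180 + 500,506 + 125,302 + 139,532 + 364,992 = 1,507,546 (under)
Feb 2026–Jul 2026: 358,180 + 500,506 + 125,302 + 139,532 + 364,992 + 115,903 = 1,604,415 (under)
Mar 2026–Aug 2026: 500,506 + 125,302 + 139,532 + 364,992 + 115,903 + 1,153,470 = 2,399,705 (under)
Apr 2026–Sep 2026: 125,302 + 139,532 + 364,992 + 115,903 + 1,153,470 + 971,506 = 2,870,705 (under)
May 2026–Oct 2026: 139,532 + 364,992 + 115,903 + 1,153,470 + 971,506 + 13,626 = 2,759,029 (under)
Jun 2026–Nov 2026: 364,992 + 115,903 + 1,153,470 + 971,506 + 13,626 + 775,875 = 3,395,372 (over)
Jul 2026–Dec 2026: 115,903 + 1,153,470 + 971,506 + 13,626 + 775,875 + 42,228 = 3,072,608 (over)
2 windows exceed the threshold.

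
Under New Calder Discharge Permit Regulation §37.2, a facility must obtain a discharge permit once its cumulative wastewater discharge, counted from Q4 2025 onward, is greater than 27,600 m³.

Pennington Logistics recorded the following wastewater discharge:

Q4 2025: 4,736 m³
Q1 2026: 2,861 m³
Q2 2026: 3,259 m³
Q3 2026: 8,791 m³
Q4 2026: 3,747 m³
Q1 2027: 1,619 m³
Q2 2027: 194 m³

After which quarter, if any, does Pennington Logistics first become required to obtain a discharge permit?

Not triggered

Through Q4 2025: 4,736 m³
Through Q1 2026: 7,597 m³
Through Q2 2026: 10,856 m³
Through Q3 2026: 19,647 m³
Through Q4 2026: 23,394 m³
Through Q1 2027: 25,013 m³
Through Q2 2027: 25,207 m³
Final cumulative total 25,207 m³ ≤ 27,600 m³; the threshold is never exceeded.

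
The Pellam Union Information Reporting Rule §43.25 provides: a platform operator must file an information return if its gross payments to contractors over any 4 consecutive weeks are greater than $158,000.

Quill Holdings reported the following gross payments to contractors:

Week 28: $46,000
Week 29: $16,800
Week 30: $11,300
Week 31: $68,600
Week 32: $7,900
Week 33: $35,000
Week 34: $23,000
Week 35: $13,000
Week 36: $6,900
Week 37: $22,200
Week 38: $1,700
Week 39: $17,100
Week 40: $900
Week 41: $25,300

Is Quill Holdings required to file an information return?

Week 28–Week 31: $46,000 + $16,800 + $11,300 + $68,600 = $142,700 (under)
Week 29–Week 32: $16,800 + $11,300 + $68,600 + $7,900 = $104,600 (under)
Week 30–Week 33: $11,300 + $68,600 + $7,900 + $35,000 = $122,800 (under)
Week 31–Week 34: $68,600 + $7,900 + $35,000 + $23,000 = $134,500 (under)
Week 32–Week 35: $7,900 + $35,000 + $23,000 + $13,000 = $78,900 (under)
Week 33–Week 36: $35,000 + $23,000 + $13,000 + $6,900 = $77,900 (under)
Week 34–Week 37: $23,000 + $13,000 + $6,900 + $22,200 = $65,100 (under)
Week 35–Week 38: $13,000 + $6,900 + $22,200 + $1,700 = $43,800 (under)
Week 36–Week 39: $6,900 + $22,200 + $1,700 + $17,100 = $47,900 (under)
Week 37–Week 40: $22,200 + $1,700 + $17,100 + $900 = $41,900 (under)
Week 38–Week 41: $1,700 + $17,100 + $900 + $25,300 = $45,000 (under)
No window exceeds $158,000.

No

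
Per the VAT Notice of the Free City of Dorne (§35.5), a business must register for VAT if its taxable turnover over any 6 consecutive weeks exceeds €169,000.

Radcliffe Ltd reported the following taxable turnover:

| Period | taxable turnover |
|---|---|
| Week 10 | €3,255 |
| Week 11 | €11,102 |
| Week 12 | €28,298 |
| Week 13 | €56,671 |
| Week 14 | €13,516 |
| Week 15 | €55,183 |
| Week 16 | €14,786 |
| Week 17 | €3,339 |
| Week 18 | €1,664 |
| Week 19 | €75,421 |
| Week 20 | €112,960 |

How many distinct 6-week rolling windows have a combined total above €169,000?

Week 10–Week 15: €3,255 + €11,102 + €28,298 + €56,671 + €13,516 + €55,183 = €168,025 (under)
Week 11–Week 16: €11,102 + €28,298 + €56,671 + €13,516 + €55,183 + €14,786 = €179,556 (over)
Week 12–Week 17: €28,298 + €56,671 + €13,516 + €55,183 + €14,786 + €3,339 = €171,793 (over)
Week 13–Week 18: €56,671 + €13,516 + €55,183 + €14,786 + €3,339 + €1,664 = €145,159 (under)
Week 14–Week 19: €13,516 + €55,183 + €14,786 + €3,339 + €1,664 + €75,421 = €163,909 (under)
Week 15–Week 20: €55,183 + €14,786 + €3,339 + €1,664 + €75,421 + €112,960 = €263,353 (over)
3 windows exceed the threshold.

3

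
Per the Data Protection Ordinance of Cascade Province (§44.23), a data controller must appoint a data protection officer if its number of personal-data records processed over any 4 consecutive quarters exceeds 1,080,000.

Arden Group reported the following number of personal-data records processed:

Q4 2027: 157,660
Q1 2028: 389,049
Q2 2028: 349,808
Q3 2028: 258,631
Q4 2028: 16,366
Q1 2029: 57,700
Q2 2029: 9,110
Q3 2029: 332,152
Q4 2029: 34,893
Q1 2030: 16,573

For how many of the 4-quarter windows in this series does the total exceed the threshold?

Q4 2027–Q3 2028: 157,660 + 389,049 + 349,808 + 258,631 = 1,155,148 (over)
Q1 2028–Q4 2028: 389,049 + 349,808 + 258,631 + 16,366 = 1,013,854 (under)
Q2 2028–Q1 2029: 349,808 + 258,631 + 16,366 + 57,700 = 682,505 (under)
Q3 2028–Q2 2029: 258,631 + 16,366 + 57,700 + 9,110 = 341,807 (under)
Q4 2028–Q3 2029: 16,366 + 57,700 + 9,110 + 332,152 = 415,328 (under)
Q1 2029–Q4 2029: 57,700 + 9,110 + 332,152 + 34,893 = 433,855 (under)
Q2 2029–Q1 2030: 9,110 + 332,152 + 34,893 + 16,573 = 392,728 (under)
1 window exceeds the threshold.

1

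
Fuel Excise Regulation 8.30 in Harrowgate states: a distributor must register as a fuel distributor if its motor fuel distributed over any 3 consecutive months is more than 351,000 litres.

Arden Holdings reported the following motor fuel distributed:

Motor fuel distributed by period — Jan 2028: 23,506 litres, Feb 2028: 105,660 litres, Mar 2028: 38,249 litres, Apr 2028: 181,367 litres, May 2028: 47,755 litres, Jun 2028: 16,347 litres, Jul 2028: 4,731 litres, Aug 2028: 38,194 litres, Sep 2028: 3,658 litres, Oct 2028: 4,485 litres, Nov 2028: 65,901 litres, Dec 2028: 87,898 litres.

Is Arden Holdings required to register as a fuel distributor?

No

Jan 2028–Mar 2028: 23,506 litres + 105,660 litres + 38,249 litres = 167,415 litres (under)
Feb 2028–Apr 2028: 105,660 litres + 38,249 litres + 181,367 litres = 325,276 litres (under)
Mar 2028–May 2028: 38,249 litres + 181,367 litres + 47,755 litres = 267,371 litres (under)
Apr 2028–Jun 2028: 181,367 litres + 47,755 litres + 16,347 litres = 245,469 litres (under)
May 2028–Jul 2028: 47,755 litres + 16,347 litres + 4,731 litres = 68,833 litres (under)
Jun 2028–Aug 2028: 16,347 litres + 4,731 litres + 38,194 litres = 59,272 litres (under)
Jul 2028–Sep 2028: 4,731 litres + 38,194 litres + 3,658 litres = 46,583 litres (under)
Aug 2028–Oct 2028: 38,194 litres + 3,658 litres + 4,485 litres = 46,337 litres (under)
Sep 2028–Nov 2028: 3,658 litres + 4,485 litres + 65,901 litres = 74,044 litres (under)
Oct 2028–Dec 2028: 4,485 litres + 65,901 litres + 87,898 litres = 158,284 litres (under)
No window exceeds 351,000 litres.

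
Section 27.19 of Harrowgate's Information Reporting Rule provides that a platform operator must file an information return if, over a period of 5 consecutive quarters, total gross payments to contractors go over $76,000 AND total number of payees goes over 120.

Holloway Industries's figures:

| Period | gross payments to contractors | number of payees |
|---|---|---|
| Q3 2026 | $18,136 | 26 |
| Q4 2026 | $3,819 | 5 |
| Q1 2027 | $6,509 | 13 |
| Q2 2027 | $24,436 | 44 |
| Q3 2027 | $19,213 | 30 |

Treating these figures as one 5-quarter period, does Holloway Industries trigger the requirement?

No

Total gross payments to contractors: $18,136 + $3,819 + $6,509 + $24,436 + $19,213 = $72,113 (≤ $76,000).
Total number of payees: 26 + 5 + 13 + 44 + 30 = 118 (≤ 120).
The test is 'and': the rule requires both, and at least one is not exceeded.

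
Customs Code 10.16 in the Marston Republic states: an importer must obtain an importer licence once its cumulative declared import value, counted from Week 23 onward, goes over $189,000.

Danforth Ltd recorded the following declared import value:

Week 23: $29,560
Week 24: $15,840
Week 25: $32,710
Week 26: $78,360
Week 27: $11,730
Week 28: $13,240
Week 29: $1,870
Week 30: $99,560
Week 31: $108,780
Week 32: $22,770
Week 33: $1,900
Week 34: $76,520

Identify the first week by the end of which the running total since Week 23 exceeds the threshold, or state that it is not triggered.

Week 30

Through Week 23: $29,560
Through Week 24: $45,400
Through Week 25: $78,110
Through Week 26: $156,470
Through Week 27: $168,200
Through Week 28: $181,440
Through Week 29: $183,310
Through Week 30: $282,870 ← exceeds threshold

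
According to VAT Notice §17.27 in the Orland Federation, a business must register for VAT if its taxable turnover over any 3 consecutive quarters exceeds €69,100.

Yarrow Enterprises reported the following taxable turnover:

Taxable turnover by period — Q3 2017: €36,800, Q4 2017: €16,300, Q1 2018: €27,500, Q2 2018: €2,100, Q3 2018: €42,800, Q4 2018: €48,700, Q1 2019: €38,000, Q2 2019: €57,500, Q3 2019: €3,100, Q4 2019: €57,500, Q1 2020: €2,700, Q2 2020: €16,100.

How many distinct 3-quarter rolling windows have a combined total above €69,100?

Q3 2017–Q1 2018: €36,800 + €16,300 + €27,500 = €80,600 (over)
Q4 2017–Q2 2018: €16,300 + €27,500 + €2,100 = €45,900 (under)
Q1 2018–Q3 2018: €27,500 + €2,100 + €42,800 = €72,400 (over)
Q2 2018–Q4 2018: €2,100 + €42,800 + €48,700 = €93,600 (over)
Q3 2018–Q1 2019: €42,800 + €48,700 + €38,000 = €129,500 (over)
Q4 2018–Q2 2019: €48,700 + €38,000 + €57,500 = €144,200 (over)
Q1 2019–Q3 2019: €38,000 + €57,500 + €3,100 = €98,600 (over)
Q2 2019–Q4 2019: €57,500 + €3,100 + €57,500 = €118,100 (over)
Q3 2019–Q1 2020: €3,100 + €57,500 + €2,700 = €63,300 (under)
Q4 2019–Q2 2020: €57,500 + €2,700 + €16,100 = €76,300 (over)
8 windows exceed the threshold.

8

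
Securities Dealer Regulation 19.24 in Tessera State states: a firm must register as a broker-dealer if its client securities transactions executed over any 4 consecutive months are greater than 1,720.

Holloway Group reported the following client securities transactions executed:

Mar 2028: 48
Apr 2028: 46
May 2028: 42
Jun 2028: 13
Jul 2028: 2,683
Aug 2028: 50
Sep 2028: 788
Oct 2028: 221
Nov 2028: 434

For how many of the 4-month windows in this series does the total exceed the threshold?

4

Mar 2028–Jun 2028: 48 + 46 + 42 + 13 = 149 (under)
Apr 2028–Jul 2028: 46 + 42 + 13 + 2,683 = 2,784 (over)
May 2028–Aug 2028: 42 + 13 + 2,683 + 50 = 2,788 (over)
Jun 2028–Sep 2028: 13 + 2,683 + 50 + 788 = 3,534 (over)
Jul 2028–Oct 2028: 2,683 + 50 + 788 + 221 = 3,742 (over)
Aug 2028–Nov 2028: 50 + 788 + 221 + 434 = 1,493 (under)
4 windows exceed the threshold.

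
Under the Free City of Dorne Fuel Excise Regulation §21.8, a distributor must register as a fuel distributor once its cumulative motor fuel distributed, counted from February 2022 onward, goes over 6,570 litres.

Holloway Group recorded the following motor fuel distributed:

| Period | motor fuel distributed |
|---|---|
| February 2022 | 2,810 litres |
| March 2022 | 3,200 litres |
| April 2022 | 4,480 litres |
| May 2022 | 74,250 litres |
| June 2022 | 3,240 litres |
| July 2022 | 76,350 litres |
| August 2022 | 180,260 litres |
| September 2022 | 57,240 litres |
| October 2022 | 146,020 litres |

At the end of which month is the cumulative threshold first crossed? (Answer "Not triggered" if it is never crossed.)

Through February 2022: 2,810 litres
Through March 2022: 6,010 litres
Through April 2022: 10,490 litres ← exceeds threshold

April 2022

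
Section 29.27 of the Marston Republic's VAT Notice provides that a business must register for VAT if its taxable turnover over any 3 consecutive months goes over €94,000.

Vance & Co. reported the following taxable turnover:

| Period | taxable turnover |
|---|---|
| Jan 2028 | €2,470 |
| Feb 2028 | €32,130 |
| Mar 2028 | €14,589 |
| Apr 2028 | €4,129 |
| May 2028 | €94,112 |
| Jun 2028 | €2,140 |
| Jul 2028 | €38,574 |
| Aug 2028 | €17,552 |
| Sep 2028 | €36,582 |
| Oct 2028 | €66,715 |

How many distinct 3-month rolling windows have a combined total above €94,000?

Jan 2028–Mar 2028: €2,470 + €32,130 + €14,589 = €49,189 (under)
Feb 2028–Apr 2028: €32,130 + €14,589 + €4,129 = €50,848 (under)
Mar 2028–May 2028: €14,589 + €4,129 + €94,112 = €112,830 (over)
Apr 2028–Jun 2028: €4,129 + €94,112 + €2,140 = €100,381 (over)
May 2028–Jul 2028: €94,112 + €2,140 + €38,574 = €134,826 (over)
Jun 2028–Aug 2028: €2,140 + €38,574 + €17,552 = €58,266 (under)
Jul 2028–Sep 2028: €38,574 + €17,552 + €36,582 = €92,708 (under)
Aug 2028–Oct 2028: €17,552 + €36,582 + €66,715 = €120,849 (over)
4 windows exceed the threshold.

4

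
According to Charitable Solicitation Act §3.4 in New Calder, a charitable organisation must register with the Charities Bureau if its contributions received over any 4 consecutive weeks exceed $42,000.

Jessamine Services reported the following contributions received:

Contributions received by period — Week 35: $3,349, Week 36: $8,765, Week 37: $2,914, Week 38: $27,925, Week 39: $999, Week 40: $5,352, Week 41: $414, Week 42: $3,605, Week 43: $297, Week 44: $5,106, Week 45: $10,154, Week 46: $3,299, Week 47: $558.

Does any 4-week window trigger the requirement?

Week 35–Week 38: $3,349 + $8,765 + $2,914 + $27,925 = $42,953 (over)
Week 36–Week 39: $8,765 + $2,914 + $27,925 + $999 = $40,603 (under)
Week 37–Week 40: $2,914 + $27,925 + $999 + $5,352 = $37,190 (under)
Week 38–Week 41: $27,925 + $999 + $5,352 + $414 = $34,690 (under)
Week 39–Week 42: $999 + $5,352 + $414 + $3,605 = $10,370 (under)
Week 40–Week 43: $5,352 + $414 + $3,605 + $297 = $9,668 (under)
Week 41–Week 44: $414 + $3,605 + $297 + $5,106 = $9,422 (under)
Week 42–Week 45: $3,605 + $297 + $5,106 + $10,154 = $19,162 (under)
Week 43–Week 46: $297 + $5,106 + $10,154 + $3,299 = $18,856 (under)
Week 44–Week 47: $5,106 + $10,154 + $3,299 + $558 = $19,117 (under)
At least one window exceeds $42,000.

Yes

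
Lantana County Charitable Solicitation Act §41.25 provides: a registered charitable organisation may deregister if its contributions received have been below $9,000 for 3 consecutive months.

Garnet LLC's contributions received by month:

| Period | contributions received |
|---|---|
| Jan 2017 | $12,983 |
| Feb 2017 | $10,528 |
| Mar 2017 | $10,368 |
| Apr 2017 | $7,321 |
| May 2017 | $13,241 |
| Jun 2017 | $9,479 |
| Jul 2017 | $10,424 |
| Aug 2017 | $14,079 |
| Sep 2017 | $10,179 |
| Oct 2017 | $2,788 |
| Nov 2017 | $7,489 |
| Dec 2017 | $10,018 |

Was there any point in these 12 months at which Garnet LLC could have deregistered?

Months below $9,000: Apr 2017, Oct 2017, Nov 2017.
Longest run of consecutive months below the threshold: 2.
2 < 3, so Garnet LLC never became eligible.

No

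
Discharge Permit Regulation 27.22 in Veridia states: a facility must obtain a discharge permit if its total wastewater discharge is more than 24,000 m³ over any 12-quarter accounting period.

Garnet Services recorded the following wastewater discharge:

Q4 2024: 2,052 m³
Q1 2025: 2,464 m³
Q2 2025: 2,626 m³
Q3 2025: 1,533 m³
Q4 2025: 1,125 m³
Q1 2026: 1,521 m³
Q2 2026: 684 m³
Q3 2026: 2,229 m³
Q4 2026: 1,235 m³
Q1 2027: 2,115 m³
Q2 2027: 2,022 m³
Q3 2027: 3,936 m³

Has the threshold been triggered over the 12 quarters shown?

No

Total wastewater discharge: 2,052 m³ + 2,464 m³ + 2,626 m³ + 1,533 m³ + 1,125 m³ + 1,521 m³ + 684 m³ + 2,229 m³ + 1,235 m³ + 2,115 m³ + 2,022 m³ + 3,936 m³ = 23,542 m³.
23,542 m³ ≤ 24,000 m³, so the threshold is not exceeded.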